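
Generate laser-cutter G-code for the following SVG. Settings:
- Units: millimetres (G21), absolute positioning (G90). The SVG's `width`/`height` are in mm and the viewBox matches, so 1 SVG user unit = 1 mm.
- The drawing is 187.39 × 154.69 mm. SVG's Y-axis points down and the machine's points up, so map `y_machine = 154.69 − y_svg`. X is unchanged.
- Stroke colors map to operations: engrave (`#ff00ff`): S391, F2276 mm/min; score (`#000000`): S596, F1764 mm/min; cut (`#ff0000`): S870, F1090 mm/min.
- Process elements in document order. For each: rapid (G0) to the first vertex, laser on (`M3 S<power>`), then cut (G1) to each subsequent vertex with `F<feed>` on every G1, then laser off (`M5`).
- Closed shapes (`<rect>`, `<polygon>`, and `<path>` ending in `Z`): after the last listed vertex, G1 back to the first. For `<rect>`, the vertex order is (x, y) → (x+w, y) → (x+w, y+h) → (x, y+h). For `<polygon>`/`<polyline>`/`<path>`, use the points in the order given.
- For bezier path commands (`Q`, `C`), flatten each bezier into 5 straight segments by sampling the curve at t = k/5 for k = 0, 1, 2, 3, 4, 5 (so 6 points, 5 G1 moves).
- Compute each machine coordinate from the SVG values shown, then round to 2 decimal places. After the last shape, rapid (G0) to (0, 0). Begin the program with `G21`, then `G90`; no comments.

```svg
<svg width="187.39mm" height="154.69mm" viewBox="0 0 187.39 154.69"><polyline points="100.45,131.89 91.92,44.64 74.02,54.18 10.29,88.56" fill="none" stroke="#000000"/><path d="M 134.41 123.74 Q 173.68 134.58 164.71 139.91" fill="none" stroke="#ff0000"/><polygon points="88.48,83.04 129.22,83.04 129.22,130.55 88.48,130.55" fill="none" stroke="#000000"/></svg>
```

G21
G90
G0 X100.45 Y22.80
M3 S596
G1 X91.92 Y110.05 F1764
G1 X74.02 Y100.51 F1764
G1 X10.29 Y66.13 F1764
M5
G0 X134.41 Y30.95
M3 S870
G1 X148.19 Y26.83 F1090
G1 X158.11 Y23.16 F1090
G1 X164.17 Y19.93 F1090
G1 X166.37 Y17.13 F1090
G1 X164.71 Y14.78 F1090
M5
G0 X88.48 Y71.65
M3 S596
G1 X129.22 Y71.65 F1764
G1 X129.22 Y24.14 F1764
G1 X88.48 Y24.14 F1764
G1 X88.48 Y71.65 F1764
M5
G0 X0.00 Y0.00

1 u = 1 mm; y_m = 154.69 − y.

[1] `<polyline>` open polyline, #000000→score S596 F1764: (100.45,22.80) → (91.92,110.05) → (74.02,100.51) → (10.29,66.13)

[2] `<path>` quadratic bezier, #ff0000→cut S870 F1090: (134.41,30.95) → (148.19,26.83) → (158.11,23.16) → (164.17,19.93) → (166.37,17.13) → (164.71,14.78)

[3] `<polygon>` rectangle, #000000→score S596 F1764: (88.48,71.65) → (129.22,71.65) → (129.22,24.14) → (88.48,24.14) → (88.48,71.65) (closed)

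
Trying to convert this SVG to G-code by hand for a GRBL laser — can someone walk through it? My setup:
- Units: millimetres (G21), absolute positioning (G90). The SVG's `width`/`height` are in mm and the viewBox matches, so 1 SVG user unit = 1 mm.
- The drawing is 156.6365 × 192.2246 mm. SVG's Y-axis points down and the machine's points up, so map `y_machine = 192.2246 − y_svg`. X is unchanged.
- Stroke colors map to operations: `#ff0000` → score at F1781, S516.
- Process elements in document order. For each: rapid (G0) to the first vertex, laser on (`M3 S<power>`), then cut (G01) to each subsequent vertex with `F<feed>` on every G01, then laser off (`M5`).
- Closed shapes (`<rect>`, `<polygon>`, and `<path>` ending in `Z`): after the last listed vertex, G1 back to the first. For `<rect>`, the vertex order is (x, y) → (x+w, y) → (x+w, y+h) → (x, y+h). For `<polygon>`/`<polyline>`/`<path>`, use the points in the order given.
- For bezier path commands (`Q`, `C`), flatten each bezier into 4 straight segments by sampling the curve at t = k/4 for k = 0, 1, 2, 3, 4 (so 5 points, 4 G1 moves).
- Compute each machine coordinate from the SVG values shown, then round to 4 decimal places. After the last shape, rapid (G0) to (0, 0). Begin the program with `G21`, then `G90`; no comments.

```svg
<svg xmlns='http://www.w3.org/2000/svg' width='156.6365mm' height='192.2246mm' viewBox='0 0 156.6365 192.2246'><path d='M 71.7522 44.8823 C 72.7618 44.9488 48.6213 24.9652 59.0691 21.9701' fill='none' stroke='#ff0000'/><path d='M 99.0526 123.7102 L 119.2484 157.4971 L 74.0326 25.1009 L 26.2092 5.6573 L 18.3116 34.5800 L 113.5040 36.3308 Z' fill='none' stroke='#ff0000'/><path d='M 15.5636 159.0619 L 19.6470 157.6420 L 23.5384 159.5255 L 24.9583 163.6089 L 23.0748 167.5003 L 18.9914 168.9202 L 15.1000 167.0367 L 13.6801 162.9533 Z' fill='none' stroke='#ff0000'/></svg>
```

G21
G90
G0 X71.7522 Y147.3423
M3 S516
G01 X68.7272 Y150.4731 F1781
G01 X61.8713 Y157.6503 F1781
G01 X56.7851 Y165.4016 F1781
G01 X59.0691 Y170.2545 F1781
M5
G0 X99.0526 Y68.5144
M3 S516
G01 X119.2484 Y34.7275 F1781
G01 X74.0326 Y167.1237 F1781
G01 X26.2092 Y186.5673 F1781
G01 X18.3116 Y157.6446 F1781
G01 X113.5040 Y155.8938 F1781
G01 X99.0526 Y68.5144 F1781
M5
G0 X15.5636 Y33.1627
M3 S516
G01 X19.6470 Y34.5826 F1781
G01 X23.5384 Y32.6991 F1781
G01 X24.9583 Y28.6157 F1781
G01 X23.0748 Y24.7243 F1781
G01 X18.9914 Y23.3044 F1781
G01 X15.1000 Y25.1879 F1781
G01 X13.6801 Y29.2713 F1781
G01 X15.5636 Y33.1627 F1781
M5
G0 X0.0000 Y0.0000

1 u = 1 mm; y_m = 192.2246 − y.

[1] `<path>` cubic bezier, #ff0000→score S516 F1781: (71.7522,147.3423) → (68.7272,150.4731) → (61.8713,157.6503) → (56.7851,165.4016) → (59.0691,170.2545)

[2] `<path>` closed polygon, #ff0000→score S516 F1781: (99.0526,68.5144) → (119.2484,34.7275) → (74.0326,167.1237) → (26.2092,186.5673) → (18.3116,157.6446) → (113.5040,155.8938) → (99.0526,68.5144) (closed)

[3] `<path>` regular polygon, #ff0000→score S516 F1781: (15.5636,33.1627) → (19.6470,34.5826) → (23.5384,32.6991) → (24.9583,28.6157) → (23.0748,24.7243) → (18.9914,23.3044) → (15.1000,25.1879) → (13.6801,29.2713) → (15.5636,33.1627) (closed)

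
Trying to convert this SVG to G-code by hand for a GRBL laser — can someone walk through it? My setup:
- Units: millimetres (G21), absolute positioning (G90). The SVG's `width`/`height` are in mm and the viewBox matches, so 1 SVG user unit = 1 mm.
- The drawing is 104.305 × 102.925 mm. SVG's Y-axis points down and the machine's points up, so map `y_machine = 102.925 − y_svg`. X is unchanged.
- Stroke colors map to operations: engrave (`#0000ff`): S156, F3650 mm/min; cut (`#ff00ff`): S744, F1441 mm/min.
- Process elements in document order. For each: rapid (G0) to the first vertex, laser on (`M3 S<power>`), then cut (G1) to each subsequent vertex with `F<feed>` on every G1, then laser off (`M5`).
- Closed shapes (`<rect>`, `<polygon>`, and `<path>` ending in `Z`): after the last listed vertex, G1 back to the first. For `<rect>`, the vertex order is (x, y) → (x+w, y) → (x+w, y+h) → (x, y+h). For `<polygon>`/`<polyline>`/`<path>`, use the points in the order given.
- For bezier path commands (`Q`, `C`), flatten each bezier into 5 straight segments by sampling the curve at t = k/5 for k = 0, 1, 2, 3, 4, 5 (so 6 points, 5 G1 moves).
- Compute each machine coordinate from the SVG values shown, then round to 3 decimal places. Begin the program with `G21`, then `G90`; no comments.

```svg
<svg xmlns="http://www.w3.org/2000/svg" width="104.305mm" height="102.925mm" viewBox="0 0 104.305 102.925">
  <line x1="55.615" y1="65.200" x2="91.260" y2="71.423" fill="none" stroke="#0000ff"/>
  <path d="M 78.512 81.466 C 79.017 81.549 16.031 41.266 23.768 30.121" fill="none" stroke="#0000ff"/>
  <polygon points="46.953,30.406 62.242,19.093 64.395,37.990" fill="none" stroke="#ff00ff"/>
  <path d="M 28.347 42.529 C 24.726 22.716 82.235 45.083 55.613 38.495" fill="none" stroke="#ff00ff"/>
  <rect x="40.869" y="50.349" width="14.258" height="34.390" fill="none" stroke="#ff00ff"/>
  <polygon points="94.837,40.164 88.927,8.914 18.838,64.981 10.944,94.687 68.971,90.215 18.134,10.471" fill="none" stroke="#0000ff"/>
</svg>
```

G21
G90
G0 X55.615 Y37.725
M3 S156
G1 X91.260 Y31.502 F3650
M5
G0 X78.512 Y21.459
M3 S156
G1 X72.270 Y25.697 F3650
G1 X57.232 Y36.287 F3650
G1 X39.841 Y49.892 F3650
G1 X26.539 Y63.176 F3650
G1 X23.768 Y72.804 F3650
M5
G0 X46.953 Y72.519
M3 S744
G1 X62.242 Y83.832 F1441
G1 X64.395 Y64.935 F1441
G1 X46.953 Y72.519 F1441
M5
G0 X28.347 Y60.396
M3 S744
G1 X32.348 Y67.791 F1441
G1 X44.047 Y68.478 F1441
G1 X56.473 Y65.870 F1441
G1 X62.653 Y63.383 F1441
G1 X55.613 Y64.430 F1441
M5
G0 X40.869 Y52.576
M3 S744
G1 X55.127 Y52.576 F1441
G1 X55.127 Y18.186 F1441
G1 X40.869 Y18.186 F1441
G1 X40.869 Y52.576 F1441
M5
G0 X94.837 Y62.761
M3 S156
G1 X88.927 Y94.011 F3650
G1 X18.838 Y37.944 F3650
G1 X10.944 Y8.238 F3650
G1 X68.971 Y12.710 F3650
G1 X18.134 Y92.454 F3650
G1 X94.837 Y62.761 F3650
M5

Since the viewBox matches the mm dimensions, user units are millimetres directly. The only transform is the Y-flip y_m = 102.925 − y_svg.

Shape 1 is a line segment drawn with `<line>`. Its stroke #0000ff means engrave at S156, F3650. After flipping Y the toolpath is (55.615,37.725) → (91.260,31.502).

Shape 2 is a cubic bezier drawn with `<path>`. Its stroke #0000ff means engrave at S156, F3650. After flipping Y the toolpath is (78.512,21.459) → (72.270,25.697) → (57.232,36.287) → (39.841,49.892) → (26.539,63.176) → (23.768,72.804).

Shape 3 is a regular polygon drawn with `<polygon>`. Its stroke #ff00ff means cut at S744, F1441. After flipping Y the toolpath is (46.953,72.519) → (62.242,83.832) → (64.395,64.935) → (46.953,72.519), returning to the start.

Shape 4 is a cubic bezier drawn with `<path>`. Its stroke #ff00ff means cut at S744, F1441. After flipping Y the toolpath is (28.347,60.396) → (32.348,67.791) → (44.047,68.478) → (56.473,65.870) → (62.653,63.383) → (55.613,64.430).

Shape 5 is a rectangle drawn with `<rect>`. Its stroke #ff00ff means cut at S744, F1441. After flipping Y the toolpath is (40.869,52.576) → (55.127,52.576) → (55.127,18.186) → (40.869,18.186) → (40.869,52.576), returning to the start.

Shape 6 is a closed polygon drawn with `<polygon>`. Its stroke #0000ff means engrave at S156, F3650. After flipping Y the toolpath is (94.837,62.761) → (88.927,94.011) → (18.838,37.944) → (10.944,8.238) → (68.971,12.710) → (18.134,92.454) → (94.837,62.761), returning to the start.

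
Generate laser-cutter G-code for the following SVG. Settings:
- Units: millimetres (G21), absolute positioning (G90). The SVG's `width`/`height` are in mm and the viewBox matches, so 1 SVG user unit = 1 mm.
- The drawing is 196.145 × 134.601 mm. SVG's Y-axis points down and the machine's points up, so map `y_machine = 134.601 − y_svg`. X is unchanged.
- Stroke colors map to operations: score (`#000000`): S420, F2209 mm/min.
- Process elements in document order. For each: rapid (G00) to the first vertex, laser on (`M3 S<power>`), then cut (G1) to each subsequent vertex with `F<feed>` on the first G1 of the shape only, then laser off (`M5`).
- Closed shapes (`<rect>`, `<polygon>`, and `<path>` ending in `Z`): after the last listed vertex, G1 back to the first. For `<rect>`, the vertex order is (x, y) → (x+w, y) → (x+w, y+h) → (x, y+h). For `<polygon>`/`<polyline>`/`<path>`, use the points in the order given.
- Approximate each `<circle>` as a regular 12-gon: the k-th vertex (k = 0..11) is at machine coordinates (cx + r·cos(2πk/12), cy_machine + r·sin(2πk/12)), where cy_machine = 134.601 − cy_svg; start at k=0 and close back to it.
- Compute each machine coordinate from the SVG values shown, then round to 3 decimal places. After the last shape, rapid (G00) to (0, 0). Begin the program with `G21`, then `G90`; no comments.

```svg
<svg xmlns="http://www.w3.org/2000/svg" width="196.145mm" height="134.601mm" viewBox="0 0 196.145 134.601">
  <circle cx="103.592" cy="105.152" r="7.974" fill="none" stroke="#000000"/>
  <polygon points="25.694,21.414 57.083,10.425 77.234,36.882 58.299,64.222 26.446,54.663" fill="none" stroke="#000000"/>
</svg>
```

G21
G90
G00 X111.566 Y29.449
M3 S420
G1 X110.498 Y33.436 F2209
G1 X107.579 Y36.355
G1 X103.592 Y37.423
G1 X99.605 Y36.355
G1 X96.686 Y33.436
G1 X95.618 Y29.449
G1 X96.686 Y25.462
G1 X99.605 Y22.543
G1 X103.592 Y21.475
G1 X107.579 Y22.543
G1 X110.498 Y25.462
G1 X111.566 Y29.449
M5
G00 X25.694 Y113.187
M3 S420
G1 X57.083 Y124.176 F2209
G1 X77.234 Y97.719
G1 X58.299 Y70.379
G1 X26.446 Y79.938
G1 X25.694 Y113.187
M5
G00 X0.000 Y0.000

Since the viewBox matches the mm dimensions, user units are millimetres directly. The only transform is the Y-flip y_m = 134.601 − y_svg.

Shape 1 is a circle drawn with `<circle>`. Its stroke #000000 means score at S420, F2209. After flipping Y the toolpath is (111.566,29.449) → (110.498,33.436) → (107.579,36.355) → (103.592,37.423) → (99.605,36.355) → (96.686,33.436) → (95.618,29.449) → (96.686,25.462) → (99.605,22.543) → (103.592,21.475) → (107.579,22.543) → (110.498,25.462) → (111.566,29.449), returning to the start.

Shape 2 is a regular polygon drawn with `<polygon>`. Its stroke #000000 means score at S420, F2209. After flipping Y the toolpath is (25.694,113.187) → (57.083,124.176) → (77.234,97.719) → (58.299,70.379) → (26.446,79.938) → (25.694,113.187), returning to the start.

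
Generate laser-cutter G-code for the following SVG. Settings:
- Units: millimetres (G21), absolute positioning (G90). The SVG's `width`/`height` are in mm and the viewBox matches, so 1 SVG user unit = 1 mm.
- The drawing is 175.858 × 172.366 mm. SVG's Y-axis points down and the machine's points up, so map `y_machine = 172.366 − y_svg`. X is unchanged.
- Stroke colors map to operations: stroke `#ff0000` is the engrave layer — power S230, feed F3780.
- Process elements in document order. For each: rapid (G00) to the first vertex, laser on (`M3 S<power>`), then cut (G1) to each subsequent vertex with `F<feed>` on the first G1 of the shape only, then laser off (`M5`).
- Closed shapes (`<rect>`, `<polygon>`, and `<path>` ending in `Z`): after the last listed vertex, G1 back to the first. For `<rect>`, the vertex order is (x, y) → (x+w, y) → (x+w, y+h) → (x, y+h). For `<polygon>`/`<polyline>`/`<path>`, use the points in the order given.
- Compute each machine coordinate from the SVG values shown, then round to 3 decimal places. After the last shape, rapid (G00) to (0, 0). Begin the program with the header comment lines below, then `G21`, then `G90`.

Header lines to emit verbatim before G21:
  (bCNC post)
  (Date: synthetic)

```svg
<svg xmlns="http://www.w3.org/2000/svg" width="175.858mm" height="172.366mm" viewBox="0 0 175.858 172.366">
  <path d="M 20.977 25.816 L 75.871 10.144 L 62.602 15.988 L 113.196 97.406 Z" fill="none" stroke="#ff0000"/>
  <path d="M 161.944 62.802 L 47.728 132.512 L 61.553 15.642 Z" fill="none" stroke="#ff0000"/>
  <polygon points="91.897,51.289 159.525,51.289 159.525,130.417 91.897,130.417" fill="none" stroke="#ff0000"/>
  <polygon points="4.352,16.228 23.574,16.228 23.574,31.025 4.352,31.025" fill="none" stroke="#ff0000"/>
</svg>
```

1 u = 1 mm; y_m = 172.366 − y.

[1] `<path>` closed polygon, #ff0000→engrave S230 F3780: (20.977,146.550) → (75.871,162.222) → (62.602,156.378) → (113.196,74.960) → (20.977,146.550) (closed)

[2] `<path>` closed polygon, #ff0000→engrave S230 F3780: (161.944,109.564) → (47.728,39.854) → (61.553,156.724) → (161.944,109.564) (closed)

[3] `<polygon>` rectangle, #ff0000→engrave S230 F3780: (91.897,121.077) → (159.525,121.077) → (159.525,41.949) → (91.897,41.949) → (91.897,121.077) (closed)

[4] `<polygon>` rectangle, #ff0000→engrave S230 F3780: (4.352,156.138) → (23.574,156.138) → (23.574,141.341) → (4.352,141.341) → (4.352,156.138) (closed)

(bCNC post)
(Date: synthetic)
G21
G90
G00 X20.977 Y146.550
M3 S230
G1 X75.871 Y162.222 F3780
G1 X62.602 Y156.378
G1 X113.196 Y74.960
G1 X20.977 Y146.550
M5
G00 X161.944 Y109.564
M3 S230
G1 X47.728 Y39.854 F3780
G1 X61.553 Y156.724
G1 X161.944 Y109.564
M5
G00 X91.897 Y121.077
M3 S230
G1 X159.525 Y121.077 F3780
G1 X159.525 Y41.949
G1 X91.897 Y41.949
G1 X91.897 Y121.077
M5
G00 X4.352 Y156.138
M3 S230
G1 X23.574 Y156.138 F3780
G1 X23.574 Y141.341
G1 X4.352 Y141.341
G1 X4.352 Y156.138
M5
G00 X0.000 Y0.000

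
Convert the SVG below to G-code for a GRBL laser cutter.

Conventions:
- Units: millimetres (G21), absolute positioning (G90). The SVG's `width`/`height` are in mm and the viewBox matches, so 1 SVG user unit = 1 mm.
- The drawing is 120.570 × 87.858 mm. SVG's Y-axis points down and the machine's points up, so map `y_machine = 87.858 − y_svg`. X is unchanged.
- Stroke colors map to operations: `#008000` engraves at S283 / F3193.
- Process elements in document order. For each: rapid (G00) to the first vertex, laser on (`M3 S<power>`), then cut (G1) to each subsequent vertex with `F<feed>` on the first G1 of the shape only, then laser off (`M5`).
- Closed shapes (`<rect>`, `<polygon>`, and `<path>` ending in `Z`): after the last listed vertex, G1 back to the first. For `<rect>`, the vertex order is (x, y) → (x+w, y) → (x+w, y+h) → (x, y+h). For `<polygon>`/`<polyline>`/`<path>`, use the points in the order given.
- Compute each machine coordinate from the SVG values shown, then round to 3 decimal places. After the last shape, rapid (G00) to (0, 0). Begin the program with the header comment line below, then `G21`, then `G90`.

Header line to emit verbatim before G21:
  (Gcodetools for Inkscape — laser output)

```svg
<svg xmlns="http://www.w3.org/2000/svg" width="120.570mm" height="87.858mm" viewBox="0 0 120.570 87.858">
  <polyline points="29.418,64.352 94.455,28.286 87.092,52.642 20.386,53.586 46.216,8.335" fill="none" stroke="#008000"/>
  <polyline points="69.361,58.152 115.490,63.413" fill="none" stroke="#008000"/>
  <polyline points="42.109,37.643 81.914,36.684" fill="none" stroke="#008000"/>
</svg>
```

(Gcodetools for Inkscape — laser output)
G21
G90
G00 X29.418 Y23.506
M3 S283
G1 X94.455 Y59.572 F3193
G1 X87.092 Y35.216
G1 X20.386 Y34.272
G1 X46.216 Y79.523
M5
G00 X69.361 Y29.706
M3 S283
G1 X115.490 Y24.445 F3193
M5
G00 X42.109 Y50.215
M3 S283
G1 X81.914 Y51.174 F3193
M5
G00 X0.000 Y0.000

1 u = 1 mm; y_m = 87.858 − y.

[1] `<polyline>` open polyline, #008000→engrave S283 F3193: (29.418,23.506) → (94.455,59.572) → (87.092,35.216) → (20.386,34.272) → (46.216,79.523)

[2] `<polyline>` line segment, #008000→engrave S283 F3193: (69.361,29.706) → (115.490,24.445)

[3] `<polyline>` line segment, #008000→engrave S283 F3193: (42.109,50.215) → (81.914,51.174)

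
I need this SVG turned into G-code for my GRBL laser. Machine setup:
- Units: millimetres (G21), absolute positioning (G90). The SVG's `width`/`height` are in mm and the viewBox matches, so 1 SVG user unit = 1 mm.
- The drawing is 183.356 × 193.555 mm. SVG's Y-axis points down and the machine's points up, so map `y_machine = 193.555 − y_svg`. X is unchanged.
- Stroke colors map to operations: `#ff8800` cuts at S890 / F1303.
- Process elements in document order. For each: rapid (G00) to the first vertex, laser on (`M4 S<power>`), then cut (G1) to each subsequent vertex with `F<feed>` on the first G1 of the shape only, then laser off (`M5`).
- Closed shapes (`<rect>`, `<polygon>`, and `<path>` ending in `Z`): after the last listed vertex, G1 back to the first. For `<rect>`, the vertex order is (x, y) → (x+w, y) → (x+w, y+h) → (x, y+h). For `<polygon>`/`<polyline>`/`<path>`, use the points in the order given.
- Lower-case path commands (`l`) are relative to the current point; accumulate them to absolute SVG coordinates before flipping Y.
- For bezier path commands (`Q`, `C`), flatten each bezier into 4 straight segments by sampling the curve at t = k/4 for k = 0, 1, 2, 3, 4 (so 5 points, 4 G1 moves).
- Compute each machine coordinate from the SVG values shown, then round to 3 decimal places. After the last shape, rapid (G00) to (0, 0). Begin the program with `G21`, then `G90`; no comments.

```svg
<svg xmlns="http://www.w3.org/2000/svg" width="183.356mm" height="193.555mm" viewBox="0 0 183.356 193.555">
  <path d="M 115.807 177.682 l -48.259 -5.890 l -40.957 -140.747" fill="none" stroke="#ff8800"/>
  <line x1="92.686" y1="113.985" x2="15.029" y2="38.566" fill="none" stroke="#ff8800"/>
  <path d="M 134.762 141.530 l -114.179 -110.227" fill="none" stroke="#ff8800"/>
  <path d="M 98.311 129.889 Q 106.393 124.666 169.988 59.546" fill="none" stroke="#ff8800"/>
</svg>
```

G21
G90
G00 X115.807 Y15.873
M4 S890
G1 X67.548 Y21.763 F1303
G1 X26.591 Y162.510
M5
G00 X92.686 Y79.570
M4 S890
G1 X15.029 Y154.989 F1303
M5
G00 X134.762 Y52.025
M4 S890
G1 X20.583 Y162.252 F1303
M5
G00 X98.311 Y63.666
M4 S890
G1 X105.822 Y70.021 F1303
G1 X120.271 Y83.863
G1 X141.660 Y105.193
G1 X169.988 Y134.009
M5
G00 X0.000 Y0.000

1 u = 1 mm; y_m = 193.555 − y.

[1] `<path>` open polyline, #ff8800→cut S890 F1303: (115.807,15.873) → (67.548,21.763) → (26.591,162.510)

[2] `<line>` line segment, #ff8800→cut S890 F1303: (92.686,79.570) → (15.029,154.989)

[3] `<path>` line segment, #ff8800→cut S890 F1303: (134.762,52.025) → (20.583,162.252)

[4] `<path>` quadratic bezier, #ff8800→cut S890 F1303: (98.311,63.666) → (105.822,70.021) → (120.271,83.863) → (141.660,105.193) → (169.988,134.009)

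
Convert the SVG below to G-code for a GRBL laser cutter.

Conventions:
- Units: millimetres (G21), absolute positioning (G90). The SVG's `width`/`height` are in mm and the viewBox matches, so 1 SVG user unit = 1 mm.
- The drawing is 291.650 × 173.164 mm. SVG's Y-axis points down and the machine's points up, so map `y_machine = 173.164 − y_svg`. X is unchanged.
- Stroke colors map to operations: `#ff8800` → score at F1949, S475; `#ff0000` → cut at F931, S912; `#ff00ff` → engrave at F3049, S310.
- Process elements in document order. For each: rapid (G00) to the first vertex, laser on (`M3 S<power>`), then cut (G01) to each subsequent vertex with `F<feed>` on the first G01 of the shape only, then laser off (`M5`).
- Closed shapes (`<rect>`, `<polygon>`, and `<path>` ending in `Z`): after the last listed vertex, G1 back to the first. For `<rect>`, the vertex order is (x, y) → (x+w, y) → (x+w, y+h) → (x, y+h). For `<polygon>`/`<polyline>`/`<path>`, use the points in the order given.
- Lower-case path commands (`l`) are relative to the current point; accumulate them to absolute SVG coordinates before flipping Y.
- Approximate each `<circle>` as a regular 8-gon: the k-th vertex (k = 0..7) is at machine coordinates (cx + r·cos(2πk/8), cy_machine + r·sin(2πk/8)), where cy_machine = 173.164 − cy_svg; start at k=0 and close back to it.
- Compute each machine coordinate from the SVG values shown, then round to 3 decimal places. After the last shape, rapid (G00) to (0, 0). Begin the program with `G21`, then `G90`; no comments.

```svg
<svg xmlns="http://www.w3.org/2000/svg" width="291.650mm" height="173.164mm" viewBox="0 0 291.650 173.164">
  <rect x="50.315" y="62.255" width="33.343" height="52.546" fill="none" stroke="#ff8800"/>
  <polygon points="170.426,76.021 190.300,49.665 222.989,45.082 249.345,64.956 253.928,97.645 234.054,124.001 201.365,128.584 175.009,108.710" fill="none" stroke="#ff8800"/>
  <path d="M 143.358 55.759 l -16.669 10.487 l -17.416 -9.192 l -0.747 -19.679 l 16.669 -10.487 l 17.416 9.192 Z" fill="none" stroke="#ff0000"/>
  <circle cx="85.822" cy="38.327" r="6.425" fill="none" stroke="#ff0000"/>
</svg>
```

G21
G90
G00 X50.315 Y110.909
M3 S475
G01 X83.658 Y110.909 F1949
G01 X83.658 Y58.363
G01 X50.315 Y58.363
G01 X50.315 Y110.909
M5
G00 X170.426 Y97.143
M3 S475
G01 X190.300 Y123.499 F1949
G01 X222.989 Y128.082
G01 X249.345 Y108.208
G01 X253.928 Y75.519
G01 X234.054 Y49.163
G01 X201.365 Y44.580
G01 X175.009 Y64.454
G01 X170.426 Y97.143
M5
G00 X143.358 Y117.405
M3 S912
G01 X126.689 Y106.918 F931
G01 X109.273 Y116.110
G01 X108.526 Y135.789
G01 X125.195 Y146.276
G01 X142.611 Y137.084
G01 X143.358 Y117.405
M5
G00 X92.247 Y134.837
M3 S912
G01 X90.365 Y139.380 F931
G01 X85.822 Y141.262
G01 X81.279 Y139.380
G01 X79.397 Y134.837
G01 X81.279 Y130.294
G01 X85.822 Y128.412
G01 X90.365 Y130.294
G01 X92.247 Y134.837
M5
G00 X0.000 Y0.000

1 u = 1 mm; y_m = 173.164 − y.

[1] `<rect>` rectangle, #ff8800→score S475 F1949: (50.315,110.909) → (83.658,110.909) → (83.658,58.363) → (50.315,58.363) → (50.315,110.909) (closed)

[2] `<polygon>` regular polygon, #ff8800→score S475 F1949: (170.426,97.143) → (190.300,123.499) → (222.989,128.082) → (249.345,108.208) → (253.928,75.519) → (234.054,49.163) → (201.365,44.580) → (175.009,64.454) → (170.426,97.143) (closed)

[3] `<path>` regular polygon, #ff0000→cut S912 F931: (143.358,117.405) → (126.689,106.918) → (109.273,116.110) → (108.526,135.789) → (125.195,146.276) → (142.611,137.084) → (143.358,117.405) (closed)

[4] `<circle>` circle, #ff0000→cut S912 F931: (92.247,134.837) → (90.365,139.380) → (85.822,141.262) → (81.279,139.380) → (79.397,134.837) → (81.279,130.294) → (85.822,128.412) → (90.365,130.294) → (92.247,134.837) (closed)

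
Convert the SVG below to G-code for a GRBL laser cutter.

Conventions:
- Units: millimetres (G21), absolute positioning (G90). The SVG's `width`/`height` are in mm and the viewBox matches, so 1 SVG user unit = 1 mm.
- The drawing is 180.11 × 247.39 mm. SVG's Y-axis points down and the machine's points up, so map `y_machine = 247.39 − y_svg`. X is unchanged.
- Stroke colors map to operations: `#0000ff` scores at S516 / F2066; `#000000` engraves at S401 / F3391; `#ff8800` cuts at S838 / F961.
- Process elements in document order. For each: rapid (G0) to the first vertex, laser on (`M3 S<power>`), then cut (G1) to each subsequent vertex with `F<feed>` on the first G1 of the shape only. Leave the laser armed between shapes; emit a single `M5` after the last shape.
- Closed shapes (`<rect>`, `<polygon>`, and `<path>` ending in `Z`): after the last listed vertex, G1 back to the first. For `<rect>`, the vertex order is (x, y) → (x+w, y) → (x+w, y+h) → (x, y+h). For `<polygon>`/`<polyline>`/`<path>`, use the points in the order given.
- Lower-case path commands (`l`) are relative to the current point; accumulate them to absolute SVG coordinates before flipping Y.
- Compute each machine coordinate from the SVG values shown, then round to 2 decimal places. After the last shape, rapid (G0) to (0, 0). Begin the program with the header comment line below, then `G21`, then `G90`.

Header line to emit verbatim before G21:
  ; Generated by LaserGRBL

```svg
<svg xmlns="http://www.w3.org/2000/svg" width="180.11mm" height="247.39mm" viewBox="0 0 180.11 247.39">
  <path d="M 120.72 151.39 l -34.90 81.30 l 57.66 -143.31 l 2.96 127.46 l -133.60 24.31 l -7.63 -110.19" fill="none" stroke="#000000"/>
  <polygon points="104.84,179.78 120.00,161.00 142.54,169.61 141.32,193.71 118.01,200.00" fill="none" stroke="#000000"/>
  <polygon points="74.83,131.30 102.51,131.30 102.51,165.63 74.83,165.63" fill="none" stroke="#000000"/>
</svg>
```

Since the viewBox matches the mm dimensions, user units are millimetres directly. The only transform is the Y-flip y_m = 247.39 − y_svg.

Shape 1 is a open polyline drawn with `<path>`. Its stroke #000000 means engrave at S401, F3391. After flipping Y the toolpath is (120.72,96.00) → (85.82,14.70) → (143.48,158.01) → (146.44,30.55) → (12.84,6.24) → (5.21,116.43).

Shape 2 is a regular polygon drawn with `<polygon>`. Its stroke #000000 means engrave at S401, F3391. After flipping Y the toolpath is (104.84,67.61) → (120.00,86.39) → (142.54,77.78) → (141.32,53.68) → (118.01,47.39) → (104.84,67.61), returning to the start.

Shape 3 is a rectangle drawn with `<polygon>`. Its stroke #000000 means engrave at S401, F3391. After flipping Y the toolpath is (74.83,116.09) → (102.51,116.09) → (102.51,81.76) → (74.83,81.76) → (74.83,116.09), returning to the start.

; Generated by LaserGRBL
G21
G90
G0 X120.72 Y96.00
M3 S401
G1 X85.82 Y14.70 F3391
G1 X143.48 Y158.01
G1 X146.44 Y30.55
G1 X12.84 Y6.24
G1 X5.21 Y116.43
G0 X104.84 Y67.61
M3 S401
G1 X120.00 Y86.39 F3391
G1 X142.54 Y77.78
G1 X141.32 Y53.68
G1 X118.01 Y47.39
G1 X104.84 Y67.61
G0 X74.83 Y116.09
M3 S401
G1 X102.51 Y116.09 F3391
G1 X102.51 Y81.76
G1 X74.83 Y81.76
G1 X74.83 Y116.09
M5
G0 X0.00 Y0.00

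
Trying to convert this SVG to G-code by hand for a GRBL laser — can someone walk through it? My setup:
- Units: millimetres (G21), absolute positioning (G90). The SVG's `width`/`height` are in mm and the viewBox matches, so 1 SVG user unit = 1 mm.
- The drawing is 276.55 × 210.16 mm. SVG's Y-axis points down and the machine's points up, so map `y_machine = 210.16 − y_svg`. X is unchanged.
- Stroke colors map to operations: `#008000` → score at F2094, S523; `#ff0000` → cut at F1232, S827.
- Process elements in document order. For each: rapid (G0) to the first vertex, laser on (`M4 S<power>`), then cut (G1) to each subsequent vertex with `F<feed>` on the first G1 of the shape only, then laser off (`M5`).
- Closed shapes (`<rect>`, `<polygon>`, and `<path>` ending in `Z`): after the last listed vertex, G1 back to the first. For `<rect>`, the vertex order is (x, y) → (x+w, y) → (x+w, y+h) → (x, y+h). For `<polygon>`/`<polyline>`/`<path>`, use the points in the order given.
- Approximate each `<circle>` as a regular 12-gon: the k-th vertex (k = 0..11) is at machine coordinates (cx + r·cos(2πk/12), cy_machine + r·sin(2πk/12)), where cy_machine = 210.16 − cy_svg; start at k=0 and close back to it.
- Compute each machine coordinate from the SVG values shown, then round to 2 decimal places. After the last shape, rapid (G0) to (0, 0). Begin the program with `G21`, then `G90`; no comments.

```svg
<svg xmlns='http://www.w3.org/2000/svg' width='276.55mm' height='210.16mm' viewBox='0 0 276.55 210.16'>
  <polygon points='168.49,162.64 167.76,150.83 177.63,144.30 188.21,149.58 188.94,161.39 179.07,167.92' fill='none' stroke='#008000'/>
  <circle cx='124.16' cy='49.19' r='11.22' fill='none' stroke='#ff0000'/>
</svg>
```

Since the viewBox matches the mm dimensions, user units are millimetres directly. The only transform is the Y-flip y_m = 210.16 − y_svg.

Shape 1 is a regular polygon drawn with `<polygon>`. Its stroke #008000 means score at S523, F2094. After flipping Y the toolpath is (168.49,47.52) → (167.76,59.33) → (177.63,65.86) → (188.21,60.58) → (188.94,48.77) → (179.07,42.24) → (168.49,47.52), returning to the start.

Shape 2 is a circle drawn with `<circle>`. Its stroke #ff0000 means cut at S827, F1232. After flipping Y the toolpath is (135.38,160.97) → (133.88,166.58) → (129.77,170.69) → (124.16,172.19) → (118.55,170.69) → (114.44,166.58) → (112.94,160.97) → (114.44,155.36) → (118.55,151.25) → (124.16,149.75) → (129.77,151.25) → (133.88,155.36) → (135.38,160.97), returning to the start.

G21
G90
G0 X168.49 Y47.52
M4 S523
G1 X167.76 Y59.33 F2094
G1 X177.63 Y65.86
G1 X188.21 Y60.58
G1 X188.94 Y48.77
G1 X179.07 Y42.24
G1 X168.49 Y47.52
M5
G0 X135.38 Y160.97
M4 S827
G1 X133.88 Y166.58 F1232
G1 X129.77 Y170.69
G1 X124.16 Y172.19
G1 X118.55 Y170.69
G1 X114.44 Y166.58
G1 X112.94 Y160.97
G1 X114.44 Y155.36
G1 X118.55 Y151.25
G1 X124.16 Y149.75
G1 X129.77 Y151.25
G1 X133.88 Y155.36
G1 X135.38 Y160.97
M5
G0 X0.00 Y0.00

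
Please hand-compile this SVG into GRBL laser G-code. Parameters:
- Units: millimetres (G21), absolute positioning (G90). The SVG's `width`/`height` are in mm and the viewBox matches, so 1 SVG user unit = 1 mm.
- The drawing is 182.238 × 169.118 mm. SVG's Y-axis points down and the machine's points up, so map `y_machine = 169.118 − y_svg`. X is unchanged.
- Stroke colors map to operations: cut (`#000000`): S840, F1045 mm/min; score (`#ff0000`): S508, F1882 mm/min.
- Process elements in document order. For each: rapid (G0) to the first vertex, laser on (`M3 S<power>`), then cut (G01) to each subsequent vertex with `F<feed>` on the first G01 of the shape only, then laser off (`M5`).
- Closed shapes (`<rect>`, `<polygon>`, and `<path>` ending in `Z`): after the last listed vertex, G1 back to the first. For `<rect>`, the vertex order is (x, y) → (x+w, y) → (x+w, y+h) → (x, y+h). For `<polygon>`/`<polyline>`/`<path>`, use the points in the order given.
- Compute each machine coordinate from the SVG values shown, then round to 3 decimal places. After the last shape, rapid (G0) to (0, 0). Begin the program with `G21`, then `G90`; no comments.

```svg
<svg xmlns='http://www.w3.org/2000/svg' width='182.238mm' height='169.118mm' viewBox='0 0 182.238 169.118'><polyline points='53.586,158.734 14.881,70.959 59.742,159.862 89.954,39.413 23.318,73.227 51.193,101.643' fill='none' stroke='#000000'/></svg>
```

G21
G90
G0 X53.586 Y10.384
M3 S840
G01 X14.881 Y98.159 F1045
G01 X59.742 Y9.256
G01 X89.954 Y129.705
G01 X23.318 Y95.891
G01 X51.193 Y67.475
M5
G0 X0.000 Y0.000

Since the viewBox matches the mm dimensions, user units are millimetres directly. The only transform is the Y-flip y_m = 169.118 − y_svg.

Shape 1 is a open polyline drawn with `<polyline>`. Its stroke #000000 means cut at S840, F1045. After flipping Y the toolpath is (53.586,10.384) → (14.881,98.159) → (59.742,9.256) → (89.954,129.705) → (23.318,95.891) → (51.193,67.475).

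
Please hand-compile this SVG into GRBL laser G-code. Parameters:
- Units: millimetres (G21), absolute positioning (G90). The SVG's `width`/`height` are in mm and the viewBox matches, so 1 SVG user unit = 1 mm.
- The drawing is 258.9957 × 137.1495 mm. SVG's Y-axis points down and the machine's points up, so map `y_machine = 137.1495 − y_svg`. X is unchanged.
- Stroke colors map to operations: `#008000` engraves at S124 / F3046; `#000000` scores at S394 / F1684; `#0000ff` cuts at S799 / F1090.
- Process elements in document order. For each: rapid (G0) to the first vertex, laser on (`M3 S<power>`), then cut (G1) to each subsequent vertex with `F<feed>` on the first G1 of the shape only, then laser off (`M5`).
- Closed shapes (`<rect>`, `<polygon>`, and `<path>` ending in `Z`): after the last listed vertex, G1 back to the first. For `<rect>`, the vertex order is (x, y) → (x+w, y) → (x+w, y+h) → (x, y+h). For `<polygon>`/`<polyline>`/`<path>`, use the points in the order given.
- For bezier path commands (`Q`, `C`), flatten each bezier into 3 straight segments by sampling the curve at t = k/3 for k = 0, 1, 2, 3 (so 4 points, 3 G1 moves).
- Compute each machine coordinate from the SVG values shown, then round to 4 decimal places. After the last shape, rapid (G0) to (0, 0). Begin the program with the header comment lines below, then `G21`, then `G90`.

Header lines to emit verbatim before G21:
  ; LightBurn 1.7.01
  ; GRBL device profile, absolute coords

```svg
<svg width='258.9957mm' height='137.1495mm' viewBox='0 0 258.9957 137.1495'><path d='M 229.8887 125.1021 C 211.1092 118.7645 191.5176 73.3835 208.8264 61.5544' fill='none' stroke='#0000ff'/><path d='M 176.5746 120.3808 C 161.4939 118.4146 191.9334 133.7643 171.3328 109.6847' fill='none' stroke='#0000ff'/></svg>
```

viewBox `0 0 258.9957 137.1495` with mm width/height → 1 unit = 1 mm. Flip: y_m = 137.1495 − y_svg.

**Shape 1** — `<path>` cubic bezier, stroke `#0000ff` → cut (S799, F1090). Control points (SVG): P0=(229.8887,125.1021), P1=(211.1092,118.7645), P2=(191.5176,73.3835), P3=(208.8264,61.5544); sampled at t=k/3. Machine vertices: (229.8887,12.0474) → (212.2353,28.7108) → (202.4210,55.2707) → (208.8264,75.5951). Open path.

**Shape 2** — `<path>` cubic bezier, stroke `#0000ff` → cut (S799, F1090). Control points (SVG): P0=(176.5746,120.3808), P1=(161.4939,118.4146), P2=(191.9334,133.7643), P3=(171.3328,109.6847); sampled at t=k/3. Machine vertices: (176.5746,16.7687) → (173.0910,15.0646) → (178.4963,14.4266) → (171.3328,27.4648). Open path.

; LightBurn 1.7.01
; GRBL device profile, absolute coords
G21
G90
G0 X229.8887 Y12.0474
M3 S799
G1 X212.2353 Y28.7108 F1090
G1 X202.4210 Y55.2707
G1 X208.8264 Y75.5951
M5
G0 X176.5746 Y16.7687
M3 S799
G1 X173.0910 Y15.0646 F1090
G1 X178.4963 Y14.4266
G1 X171.3328 Y27.4648
M5
G0 X0.0000 Y0.0000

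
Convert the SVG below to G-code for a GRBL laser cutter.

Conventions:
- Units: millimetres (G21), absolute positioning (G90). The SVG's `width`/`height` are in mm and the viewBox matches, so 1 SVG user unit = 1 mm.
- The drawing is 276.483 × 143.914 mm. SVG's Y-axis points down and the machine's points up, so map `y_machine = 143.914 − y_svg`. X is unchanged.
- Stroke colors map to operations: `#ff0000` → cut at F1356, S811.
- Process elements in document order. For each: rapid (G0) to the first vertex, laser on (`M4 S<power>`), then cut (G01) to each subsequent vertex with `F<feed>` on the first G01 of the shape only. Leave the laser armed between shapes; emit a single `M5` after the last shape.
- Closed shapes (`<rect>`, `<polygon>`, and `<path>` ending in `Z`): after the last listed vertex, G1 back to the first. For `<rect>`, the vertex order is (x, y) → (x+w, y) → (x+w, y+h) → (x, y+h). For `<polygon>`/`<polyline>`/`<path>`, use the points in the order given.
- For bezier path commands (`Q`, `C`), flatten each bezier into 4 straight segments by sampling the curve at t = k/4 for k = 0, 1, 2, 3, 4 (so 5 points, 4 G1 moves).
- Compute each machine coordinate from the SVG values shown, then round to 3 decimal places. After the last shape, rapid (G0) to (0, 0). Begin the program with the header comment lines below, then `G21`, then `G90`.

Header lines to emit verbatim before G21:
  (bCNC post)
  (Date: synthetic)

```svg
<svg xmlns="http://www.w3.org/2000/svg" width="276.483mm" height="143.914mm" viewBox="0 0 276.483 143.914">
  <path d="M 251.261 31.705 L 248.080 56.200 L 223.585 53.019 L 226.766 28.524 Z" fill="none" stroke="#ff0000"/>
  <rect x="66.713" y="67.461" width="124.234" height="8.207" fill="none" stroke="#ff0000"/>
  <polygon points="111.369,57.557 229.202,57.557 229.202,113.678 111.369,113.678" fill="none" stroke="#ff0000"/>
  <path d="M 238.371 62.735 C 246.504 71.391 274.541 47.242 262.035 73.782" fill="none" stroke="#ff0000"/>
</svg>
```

(bCNC post)
(Date: synthetic)
G21
G90
G0 X251.261 Y112.209
M4 S811
G01 X248.080 Y87.714 F1356
G01 X223.585 Y90.895
G01 X226.766 Y115.390
G01 X251.261 Y112.209
G0 X66.713 Y76.453
M4 S811
G01 X190.947 Y76.453 F1356
G01 X190.947 Y68.246
G01 X66.713 Y68.246
G01 X66.713 Y76.453
G0 X111.369 Y86.357
M4 S811
G01 X229.202 Y86.357 F1356
G01 X229.202 Y30.236
G01 X111.369 Y30.236
G01 X111.369 Y86.357
G0 X238.371 Y81.179
M4 S811
G01 X247.258 Y79.533 F1356
G01 X257.943 Y82.362
G01 X264.757 Y81.837
G01 X262.035 Y70.132
M5
G0 X0.000 Y0.000

viewBox `0 0 276.483 143.914` with mm width/height → 1 unit = 1 mm. Flip: y_m = 143.914 − y_svg.

**Shape 1** — `<path>` regular polygon, stroke `#ff0000` → cut (S811, F1356). Machine vertices: (251.261,112.209) → (248.080,87.714) → (223.585,90.895) → (226.766,115.390) → (251.261,112.209). Closed: final G1 returns to the first vertex.

**Shape 2** — `<rect>` rectangle, stroke `#ff0000` → cut (S811, F1356). Machine vertices: (66.713,76.453) → (190.947,76.453) → (190.947,68.246) → (66.713,68.246) → (66.713,76.453). Closed: final G1 returns to the first vertex.

**Shape 3** — `<polygon>` rectangle, stroke `#ff0000` → cut (S811, F1356). Machine vertices: (111.369,86.357) → (229.202,86.357) → (229.202,30.236) → (111.369,30.236) → (111.369,86.357). Closed: final G1 returns to the first vertex.

**Shape 4** — `<path>` cubic bezier, stroke `#ff0000` → cut (S811, F1356). Control points (SVG): P0=(238.371,62.735), P1=(246.504,71.391), P2=(274.541,47.242), P3=(262.035,73.782); sampled at t=k/4. Machine vertices: (238.371,81.179) → (247.258,79.533) → (257.943,82.362) → (264.757,81.837) → (262.035,70.132). Open path.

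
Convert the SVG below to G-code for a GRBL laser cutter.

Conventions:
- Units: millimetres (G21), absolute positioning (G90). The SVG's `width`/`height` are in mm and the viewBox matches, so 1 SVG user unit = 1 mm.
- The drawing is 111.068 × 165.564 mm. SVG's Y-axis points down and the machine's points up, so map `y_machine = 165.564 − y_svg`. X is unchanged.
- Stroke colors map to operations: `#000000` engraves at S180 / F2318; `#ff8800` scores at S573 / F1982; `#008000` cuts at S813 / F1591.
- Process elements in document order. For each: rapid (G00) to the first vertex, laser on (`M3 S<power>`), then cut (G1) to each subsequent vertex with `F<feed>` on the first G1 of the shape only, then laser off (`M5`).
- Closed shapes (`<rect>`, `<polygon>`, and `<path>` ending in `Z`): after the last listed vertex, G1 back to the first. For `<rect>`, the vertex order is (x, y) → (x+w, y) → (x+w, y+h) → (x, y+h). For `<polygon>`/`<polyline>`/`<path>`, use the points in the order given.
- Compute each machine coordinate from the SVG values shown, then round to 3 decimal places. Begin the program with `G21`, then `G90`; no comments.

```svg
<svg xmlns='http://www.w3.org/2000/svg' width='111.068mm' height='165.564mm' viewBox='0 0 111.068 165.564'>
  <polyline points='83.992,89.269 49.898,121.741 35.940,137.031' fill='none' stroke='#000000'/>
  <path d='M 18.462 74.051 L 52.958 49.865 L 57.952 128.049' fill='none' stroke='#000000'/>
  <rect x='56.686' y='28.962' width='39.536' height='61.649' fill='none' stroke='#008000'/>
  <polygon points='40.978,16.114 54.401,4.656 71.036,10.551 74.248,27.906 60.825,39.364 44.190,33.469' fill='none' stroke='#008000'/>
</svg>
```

Since the viewBox matches the mm dimensions, user units are millimetres directly. The only transform is the Y-flip y_m = 165.564 − y_svg.

Shape 1 is a open polyline drawn with `<polyline>`. Its stroke #000000 means engrave at S180, F2318. After flipping Y the toolpath is (83.992,76.295) → (49.898,43.823) → (35.940,28.533).

Shape 2 is a open polyline drawn with `<path>`. Its stroke #000000 means engrave at S180, F2318. After flipping Y the toolpath is (18.462,91.513) → (52.958,115.699) → (57.952,37.515).

Shape 3 is a rectangle drawn with `<rect>`. Its stroke #008000 means cut at S813, F1591. After flipping Y the toolpath is (56.686,136.602) → (96.222,136.602) → (96.222,74.953) → (56.686,74.953) → (56.686,136.602), returning to the start.

Shape 4 is a regular polygon drawn with `<polygon>`. Its stroke #008000 means cut at S813, F1591. After flipping Y the toolpath is (40.978,149.450) → (54.401,160.908) → (71.036,155.013) → (74.248,137.658) → (60.825,126.200) → (44.190,132.095) → (40.978,149.450), returning to the start.

G21
G90
G00 X83.992 Y76.295
M3 S180
G1 X49.898 Y43.823 F2318
G1 X35.940 Y28.533
M5
G00 X18.462 Y91.513
M3 S180
G1 X52.958 Y115.699 F2318
G1 X57.952 Y37.515
M5
G00 X56.686 Y136.602
M3 S813
G1 X96.222 Y136.602 F1591
G1 X96.222 Y74.953
G1 X56.686 Y74.953
G1 X56.686 Y136.602
M5
G00 X40.978 Y149.450
M3 S813
G1 X54.401 Y160.908 F1591
G1 X71.036 Y155.013
G1 X74.248 Y137.658
G1 X60.825 Y126.200
G1 X44.190 Y132.095
G1 X40.978 Y149.450
M5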